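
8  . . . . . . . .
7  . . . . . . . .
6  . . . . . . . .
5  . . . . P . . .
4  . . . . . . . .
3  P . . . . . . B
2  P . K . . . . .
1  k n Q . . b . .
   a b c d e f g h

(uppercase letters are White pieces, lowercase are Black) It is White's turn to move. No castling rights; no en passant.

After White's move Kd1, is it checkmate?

no

After Kd1: black king on a1; in check: no.
Black is not in check, so this cannot be checkmate.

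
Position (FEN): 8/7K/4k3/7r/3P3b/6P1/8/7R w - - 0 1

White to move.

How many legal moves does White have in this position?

3

White to move; king on h7.
In check: yes, from the black rook on h5.
Legal moves: Kg8, Kg7, Kg6.
Count: 3.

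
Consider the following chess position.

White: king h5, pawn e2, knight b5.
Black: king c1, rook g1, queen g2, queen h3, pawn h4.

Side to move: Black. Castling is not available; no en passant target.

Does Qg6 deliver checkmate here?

After Qg6: white king on h5; in check: yes, from the black queen on g6.
King squares — g4: attacked by Rg1; h4: attacked by Qh3; g5: attacked by Rg1; g6: attacked by Rg1; h6: attacked by Qg6.
White has no legal moves → checkmate.

yes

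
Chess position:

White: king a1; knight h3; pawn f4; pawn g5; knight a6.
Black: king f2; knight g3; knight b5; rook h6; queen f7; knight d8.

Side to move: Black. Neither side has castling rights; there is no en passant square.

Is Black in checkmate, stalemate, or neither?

neither

Black to move; black king on f2.
In check: yes, from the white knight on h3.
Legal moves for Black: Kf3, Ke3, Kg2, Ke2, Kf1, Ke1, Rxh3.
Black is in check but has 7 legal moves → neither.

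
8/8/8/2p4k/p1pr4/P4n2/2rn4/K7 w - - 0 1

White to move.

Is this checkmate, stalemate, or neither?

stalemate

White to move; white king on a1.
In check: no.
King squares — b1: attacked by Nd2; a2: attacked by Rc2; b2: attacked by Rc2.
Legal moves for White: none.
Not in check and no legal moves → stalemate.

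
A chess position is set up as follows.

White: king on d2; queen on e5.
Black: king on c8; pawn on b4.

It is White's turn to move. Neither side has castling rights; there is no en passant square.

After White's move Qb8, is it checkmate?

no

After Qb8: black king on c8; in check: yes, from the white queen on b8.
Black has 2 legal replies: Kxb8, Kd7.
In check but a legal move exists → not checkmate.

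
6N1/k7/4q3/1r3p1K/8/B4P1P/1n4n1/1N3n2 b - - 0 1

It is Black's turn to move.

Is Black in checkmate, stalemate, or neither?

neither

Black to move; black king on a7.
In check: no.
Legal moves for Black include: Kb8, Ka8, Kb7, Kb6, Ka6, Qxg8, Qe8+, Qc8, Qf7+, Qe7, Qd7, Qh6+, Qg6+, Qf6, Qd6, Qc6, Qb6, Qa6, ... (list truncated; more exist).
Black has legal moves and is not in check → neither.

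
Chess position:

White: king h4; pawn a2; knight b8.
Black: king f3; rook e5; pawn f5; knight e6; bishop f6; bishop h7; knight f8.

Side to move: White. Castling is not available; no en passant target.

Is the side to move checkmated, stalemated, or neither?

neither

White to move; white king on h4.
In check: yes, from the black bishop on f6.
King squares — g3: attacked by Kf3; h3: available; g4: attacked by Kf3; g5: attacked by Ne6; h5: available.
Legal moves for White: Kh5, Kh3.
White is in check but has 2 legal moves → neither.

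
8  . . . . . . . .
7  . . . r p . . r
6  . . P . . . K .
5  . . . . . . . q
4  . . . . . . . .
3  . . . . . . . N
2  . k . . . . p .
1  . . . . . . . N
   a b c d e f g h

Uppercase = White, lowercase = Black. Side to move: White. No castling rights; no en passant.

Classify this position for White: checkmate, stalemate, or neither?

White to move; white king on g6.
In check: yes, from the black queen on h5.
King squares — f5: attacked by Qh5; g5: attacked by Qh5; h5: attacked by Rh7; f6: attacked by Pe7; h6: attacked by Qh5; f7: attacked by Qh5; g7: attacked by Rh7; h7: attacked by Qh5.
Legal moves for White: none.
In check with no legal moves → checkmate.

checkmate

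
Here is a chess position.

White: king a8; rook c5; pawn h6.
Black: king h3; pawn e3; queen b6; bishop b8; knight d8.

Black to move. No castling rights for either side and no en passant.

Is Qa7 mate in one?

yes

After Qa7: white king on a8; in check: yes, from the black queen on a7.
King squares — a7: attacked by Bb8; b7: attacked by Qa7; b8: attacked by Qa7.
White has no legal moves → checkmate.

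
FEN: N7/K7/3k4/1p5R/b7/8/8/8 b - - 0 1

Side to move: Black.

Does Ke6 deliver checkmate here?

no

After Ke6: white king on a7; in check: no.
White is not in check, so this cannot be checkmate.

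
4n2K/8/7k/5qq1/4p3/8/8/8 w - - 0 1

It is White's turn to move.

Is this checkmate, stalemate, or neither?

White to move; white king on h8.
In check: no.
King squares — g7: attacked by Qg5; h7: attacked by Qf5; g8: attacked by Qg5.
Legal moves for White: none.
Not in check and no legal moves → stalemate.

stalemate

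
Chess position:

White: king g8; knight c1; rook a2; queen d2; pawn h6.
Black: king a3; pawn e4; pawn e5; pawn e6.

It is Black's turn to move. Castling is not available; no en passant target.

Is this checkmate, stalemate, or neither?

checkmate

Black to move; black king on a3.
In check: yes, from the white rook on a2.
King squares — a2: attacked by Nc1; b2: attacked by Ra2; b3: attacked by Nc1; a4: attacked by Ra2; b4: attacked by Qd2.
Legal moves for Black: none.
In check with no legal moves → checkmate.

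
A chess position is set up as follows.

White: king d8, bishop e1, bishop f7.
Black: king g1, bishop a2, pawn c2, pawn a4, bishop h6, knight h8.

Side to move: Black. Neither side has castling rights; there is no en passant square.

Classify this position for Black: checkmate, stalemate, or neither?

Black to move; black king on g1.
In check: no.
Legal moves for Black include: Nxf7+, Ng6, Bf8, Bg7, Bg5+, Bf4, Be3, Bd2, Bc1, Bxf7, Be6, Bd5, Bc4, Bb3, Bb1, Kh2, Kg2, Kh1, ... (list truncated; more exist).
Black has legal moves and is not in check → neither.

neither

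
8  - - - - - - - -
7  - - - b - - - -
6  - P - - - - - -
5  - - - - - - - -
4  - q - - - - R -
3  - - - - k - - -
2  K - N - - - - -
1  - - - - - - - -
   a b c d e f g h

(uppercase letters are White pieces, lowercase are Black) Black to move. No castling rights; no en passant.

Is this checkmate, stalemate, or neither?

neither

Black to move; black king on e3.
In check: yes, from the white knight on c2.
King squares — d2: available; e2: available; f2: available; d3: available; f3: available; d4: attacked by Nc2; e4: attacked by Rg4; f4: attacked by Rg4.
Legal moves for Black: Kf3, Kd3, Kf2, Ke2, Kd2.
Black is in check but has 5 legal moves → neither.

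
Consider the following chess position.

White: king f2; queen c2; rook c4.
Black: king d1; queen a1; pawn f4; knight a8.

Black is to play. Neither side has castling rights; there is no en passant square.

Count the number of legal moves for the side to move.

0

Black to move; king on d1.
In check: yes, from the white queen on c2.
Legal moves: none.
Count: 0.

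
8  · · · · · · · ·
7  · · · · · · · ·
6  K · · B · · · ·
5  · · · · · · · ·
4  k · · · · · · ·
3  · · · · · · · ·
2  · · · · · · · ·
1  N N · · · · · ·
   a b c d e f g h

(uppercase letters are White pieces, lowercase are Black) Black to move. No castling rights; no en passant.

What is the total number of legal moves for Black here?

Black to move; king on a4.
In check: no.
Legal moves: none.
Count: 0.

0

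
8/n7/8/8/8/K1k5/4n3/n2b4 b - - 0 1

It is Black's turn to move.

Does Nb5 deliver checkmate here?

After Nb5: white king on a3; in check: yes, from the black knight on b5.
White has 1 legal reply: Ka2.
In check but a legal move exists → not checkmate.

no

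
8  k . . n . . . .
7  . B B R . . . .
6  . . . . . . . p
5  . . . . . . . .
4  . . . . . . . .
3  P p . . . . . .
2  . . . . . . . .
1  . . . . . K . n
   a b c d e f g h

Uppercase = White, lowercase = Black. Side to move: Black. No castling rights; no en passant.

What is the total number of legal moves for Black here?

Black to move; king on a8.
In check: yes, from the white bishop on b7.
Legal moves: Kxb7, Ka7, Nxb7.
Count: 3.

3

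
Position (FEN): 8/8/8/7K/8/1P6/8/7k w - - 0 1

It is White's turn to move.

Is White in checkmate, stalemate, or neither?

White to move; white king on h5.
In check: no.
Legal moves for White: Kh6, Kg6, Kg5, Kh4, Kg4, b4.
White has 6 legal moves and is not in check → neither.

neither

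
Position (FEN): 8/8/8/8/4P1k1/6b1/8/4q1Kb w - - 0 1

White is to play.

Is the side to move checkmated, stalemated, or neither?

checkmate

White to move; white king on g1.
In check: yes, from the black queen on e1.
King squares — f1: attacked by Qe1; h1: attacked by Qe1; f2: attacked by Qe1; g2: attacked by Bh1; h2: attacked by Bg3.
Legal moves for White: none.
In check with no legal moves → checkmate.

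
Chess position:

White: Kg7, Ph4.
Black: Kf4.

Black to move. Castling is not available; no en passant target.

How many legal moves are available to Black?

Black to move; king on f4.
In check: no.
Legal moves: Kf5, Ke5, Kg4, Ke4, Kg3, Kf3, Ke3.
Count: 7.

7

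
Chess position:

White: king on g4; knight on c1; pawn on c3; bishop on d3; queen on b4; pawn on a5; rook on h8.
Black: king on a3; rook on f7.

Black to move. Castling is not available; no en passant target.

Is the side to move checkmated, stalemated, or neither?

Black to move; black king on a3.
In check: yes, from the white queen on b4.
King squares — a2: attacked by Nc1; b2: attacked by Qb4; b3: attacked by Nc1; a4: attacked by Qb4; b4: attacked by Pc3.
Legal moves for Black: none.
In check with no legal moves → checkmate.

checkmate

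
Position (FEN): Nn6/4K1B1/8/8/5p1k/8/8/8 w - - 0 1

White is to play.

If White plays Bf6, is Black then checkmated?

no

After Bf6: black king on h4; in check: yes, from the white bishop on f6.
Black has 4 legal replies: Kh5, Kg4, Kh3, Kg3.
In check but a legal move exists → not checkmate.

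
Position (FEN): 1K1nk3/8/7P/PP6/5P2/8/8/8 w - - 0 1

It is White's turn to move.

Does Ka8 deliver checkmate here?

no

After Ka8: black king on e8; in check: no.
Black is not in check, so this cannot be checkmate.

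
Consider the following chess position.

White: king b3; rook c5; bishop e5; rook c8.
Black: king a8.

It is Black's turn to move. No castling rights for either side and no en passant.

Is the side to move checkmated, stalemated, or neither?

Black to move; black king on a8.
In check: yes, from the white rook on c8.
King squares — a7: available; b7: available; b8: attacked by Be5.
Legal moves for Black: Kb7, Ka7.
Black is in check but has 2 legal moves → neither.

neither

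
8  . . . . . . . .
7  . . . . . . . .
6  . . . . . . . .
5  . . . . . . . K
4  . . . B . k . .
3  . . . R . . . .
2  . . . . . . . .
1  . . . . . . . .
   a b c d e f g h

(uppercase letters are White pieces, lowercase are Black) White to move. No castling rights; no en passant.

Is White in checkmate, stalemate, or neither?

White to move; white king on h5.
In check: no.
Legal moves for White include: Kh6, Kg6, Kh4, Bh8, Bg7, Ba7, Bf6, Bb6, Be5+, Bc5, Be3+, Bc3, Bf2, Bb2, Bg1, Ba1, Rh3, Rg3, ... (list truncated; more exist).
White has legal moves and is not in check → neither.

neither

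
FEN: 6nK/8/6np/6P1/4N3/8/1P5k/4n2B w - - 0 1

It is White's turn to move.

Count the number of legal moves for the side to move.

3

White to move; king on h8.
In check: yes, from the black knight on g6.
Legal moves: Kxg8, Kh7, Kg7.
Count: 3.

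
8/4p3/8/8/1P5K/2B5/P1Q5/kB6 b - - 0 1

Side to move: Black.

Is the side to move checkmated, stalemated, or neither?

Black to move; black king on a1.
In check: yes, from the white bishop on c3.
King squares — b1: attacked by Qc2; a2: attacked by Bb1; b2: attacked by Qc2.
Legal moves for Black: none.
In check with no legal moves → checkmate.

checkmate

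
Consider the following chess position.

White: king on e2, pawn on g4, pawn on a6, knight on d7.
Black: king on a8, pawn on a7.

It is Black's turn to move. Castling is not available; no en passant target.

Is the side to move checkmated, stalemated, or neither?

stalemate

Black to move; black king on a8.
In check: no.
King squares — a7: own pawn; b7: attacked by Pa6; b8: attacked by Nd7.
Legal moves for Black: none.
Not in check and no legal moves → stalemate.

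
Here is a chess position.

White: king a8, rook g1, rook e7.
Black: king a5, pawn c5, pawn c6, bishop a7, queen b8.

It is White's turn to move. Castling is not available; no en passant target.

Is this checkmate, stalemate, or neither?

White to move; white king on a8.
In check: yes, from the black queen on b8.
King squares — a7: attacked by Qb8; b7: attacked by Qb8; b8: attacked by Ba7.
Legal moves for White: none.
In check with no legal moves → checkmate.

checkmate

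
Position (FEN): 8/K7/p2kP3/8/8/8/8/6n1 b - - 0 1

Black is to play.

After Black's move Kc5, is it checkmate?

After Kc5: white king on a7; in check: no.
White is not in check, so this cannot be checkmate.

no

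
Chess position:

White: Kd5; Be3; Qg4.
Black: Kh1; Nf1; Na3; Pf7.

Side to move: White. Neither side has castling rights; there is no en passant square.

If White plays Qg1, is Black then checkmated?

yes

After Qg1: black king on h1; in check: yes, from the white queen on g1.
King squares — g1: attacked by Be3; g2: attacked by Qg1; h2: attacked by Qg1.
Black has no legal moves → checkmate.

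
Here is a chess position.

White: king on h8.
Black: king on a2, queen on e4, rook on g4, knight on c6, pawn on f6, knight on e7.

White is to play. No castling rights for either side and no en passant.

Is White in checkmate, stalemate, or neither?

White to move; white king on h8.
In check: no.
King squares — g7: attacked by Rg4; h7: attacked by Qe4; g8: attacked by Rg4.
Legal moves for White: none.
Not in check and no legal moves → stalemate.

stalemate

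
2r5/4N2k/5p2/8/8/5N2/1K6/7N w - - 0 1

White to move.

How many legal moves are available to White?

21

White to move; king on b2.
In check: no.
Legal moves: Ng8, Nxc8, Ng6, Nc6, Nf5, Nd5, Ng5+, Ne5, Nh4, Nd4, Nh2, Nd2, Ng1, Ne1, Kb3, Ka3, Ka2, Kb1, Ka1, Ng3, Nf2.
Count: 21.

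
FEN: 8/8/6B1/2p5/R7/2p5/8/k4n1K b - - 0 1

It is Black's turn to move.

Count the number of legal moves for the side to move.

1

Black to move; king on a1.
In check: yes, from the white rook on a4.
Legal moves: Kb2.
Count: 1.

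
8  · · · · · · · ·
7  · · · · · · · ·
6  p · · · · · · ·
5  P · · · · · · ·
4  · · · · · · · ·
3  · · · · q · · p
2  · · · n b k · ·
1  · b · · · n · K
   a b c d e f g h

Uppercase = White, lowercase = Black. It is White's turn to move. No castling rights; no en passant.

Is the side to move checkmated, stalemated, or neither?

stalemate

White to move; white king on h1.
In check: no.
King squares — g1: attacked by Kf2; g2: attacked by Kf2; h2: attacked by Nf1.
Legal moves for White: none.
Not in check and no legal moves → stalemate.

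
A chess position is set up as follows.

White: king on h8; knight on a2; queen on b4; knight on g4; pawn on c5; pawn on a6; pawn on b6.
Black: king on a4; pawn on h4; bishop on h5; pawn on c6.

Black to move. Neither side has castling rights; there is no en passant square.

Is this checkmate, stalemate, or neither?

Black to move; black king on a4.
In check: yes, from the white queen on b4.
King squares — a3: attacked by Qb4; b3: attacked by Qb4; b4: attacked by Na2; a5: attacked by Qb4; b5: attacked by Qb4.
Legal moves for Black: none.
In check with no legal moves → checkmate.

checkmate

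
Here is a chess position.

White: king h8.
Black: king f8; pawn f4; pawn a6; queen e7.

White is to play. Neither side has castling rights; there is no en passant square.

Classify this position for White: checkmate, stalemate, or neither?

stalemate

White to move; white king on h8.
In check: no.
King squares — g7: attacked by Qe7; h7: attacked by Qe7; g8: attacked by Kf8.
Legal moves for White: none.
Not in check and no legal moves → stalemate.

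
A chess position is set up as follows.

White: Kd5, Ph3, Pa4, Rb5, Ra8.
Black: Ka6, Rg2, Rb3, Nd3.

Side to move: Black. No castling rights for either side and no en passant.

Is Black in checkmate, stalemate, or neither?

checkmate

Black to move; black king on a6.
In check: yes, from the white rook on a8.
King squares — a5: attacked by Rb5; b5: attacked by Pa4; b6: attacked by Rb5; a7: attacked by Ra8; b7: attacked by Rb5.
Legal moves for Black: none.
In check with no legal moves → checkmate.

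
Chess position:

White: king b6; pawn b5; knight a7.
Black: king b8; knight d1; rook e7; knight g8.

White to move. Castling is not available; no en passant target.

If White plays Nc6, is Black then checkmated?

no

After Nc6: black king on b8; in check: yes, from the white knight on c6.
Black has 2 legal replies: Kc8, Ka8.
In check but a legal move exists → not checkmate.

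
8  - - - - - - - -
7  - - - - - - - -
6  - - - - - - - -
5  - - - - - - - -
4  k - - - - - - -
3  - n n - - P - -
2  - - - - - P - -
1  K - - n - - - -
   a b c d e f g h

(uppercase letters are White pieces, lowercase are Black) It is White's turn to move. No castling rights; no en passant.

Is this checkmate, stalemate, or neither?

checkmate

White to move; white king on a1.
In check: yes, from the black knight on b3.
King squares — b1: attacked by Nc3; a2: attacked by Nc3; b2: attacked by Nd1.
Legal moves for White: none.
In check with no legal moves → checkmate.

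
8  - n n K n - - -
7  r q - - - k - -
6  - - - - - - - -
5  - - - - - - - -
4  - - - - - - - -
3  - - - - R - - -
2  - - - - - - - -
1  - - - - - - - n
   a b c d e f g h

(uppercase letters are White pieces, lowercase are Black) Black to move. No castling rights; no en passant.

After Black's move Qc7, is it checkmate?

After Qc7: white king on d8; in check: yes, from the black queen on c7.
King squares — c7: attacked by Ra7; d7: attacked by Qc7; e7: attacked by Qc7; c8: attacked by Qc7; e8: attacked by Kf7.
White has no legal moves → checkmate.

yes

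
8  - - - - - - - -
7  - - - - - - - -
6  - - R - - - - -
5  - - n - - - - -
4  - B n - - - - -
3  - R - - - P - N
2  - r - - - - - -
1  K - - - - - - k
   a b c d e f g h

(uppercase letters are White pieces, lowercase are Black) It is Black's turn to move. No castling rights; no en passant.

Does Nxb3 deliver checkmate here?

After Nxb3: white king on a1; in check: yes, from the black knight on b3.
King squares — b1: attacked by Rb2; a2: attacked by Rb2; b2: attacked by Nc4.
White has no legal moves → checkmate.

yes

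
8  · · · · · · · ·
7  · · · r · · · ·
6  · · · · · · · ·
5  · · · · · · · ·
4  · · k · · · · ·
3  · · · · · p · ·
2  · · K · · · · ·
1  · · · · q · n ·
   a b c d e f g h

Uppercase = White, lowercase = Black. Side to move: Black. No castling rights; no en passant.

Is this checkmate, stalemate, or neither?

neither

Black to move; black king on c4.
In check: no.
Legal moves for Black include: Rd8, Rh7, Rg7, Rf7, Re7, Rc7, Rb7, Ra7, Rd6, Rd5, Rd4, Rd3, Rd2#, Rd1, Kd5, Kc5, Kb5, Kd4, ... (list truncated; more exist).
Black has legal moves and is not in check → neither.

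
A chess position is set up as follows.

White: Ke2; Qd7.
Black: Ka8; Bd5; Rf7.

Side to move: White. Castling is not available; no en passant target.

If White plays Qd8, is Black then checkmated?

After Qd8: black king on a8; in check: yes, from the white queen on d8.
Black has 2 legal replies: Kb7, Ka7.
In check but a legal move exists → not checkmate.

no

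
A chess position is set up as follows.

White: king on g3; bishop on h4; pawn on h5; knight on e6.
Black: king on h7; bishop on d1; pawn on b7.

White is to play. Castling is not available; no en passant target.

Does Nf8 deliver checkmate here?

no

After Nf8: black king on h7; in check: yes, from the white knight on f8.
Black has 4 legal replies: Kh8, Kg8, Kg7, Kh6.
In check but a legal move exists → not checkmate.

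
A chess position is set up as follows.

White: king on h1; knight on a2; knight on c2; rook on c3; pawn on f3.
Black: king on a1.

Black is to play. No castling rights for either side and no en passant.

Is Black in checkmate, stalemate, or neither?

neither

Black to move; black king on a1.
In check: yes, from the white knight on c2.
Legal moves for Black: Kb2, Kxa2, Kb1.
Black is in check but has 3 legal moves → neither.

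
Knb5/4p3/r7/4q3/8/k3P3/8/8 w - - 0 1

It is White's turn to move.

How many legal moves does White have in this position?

0

White to move; king on a8.
In check: yes, from the black rook on a6.
Legal moves: none.
Count: 0.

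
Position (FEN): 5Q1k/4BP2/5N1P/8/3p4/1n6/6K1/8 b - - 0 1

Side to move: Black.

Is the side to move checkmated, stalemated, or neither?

Black to move; black king on h8.
In check: yes, from the white queen on f8.
King squares — g7: attacked by Ph6; h7: attacked by Nf6; g8: attacked by Nf6.
Legal moves for Black: none.
In check with no legal moves → checkmate.

checkmate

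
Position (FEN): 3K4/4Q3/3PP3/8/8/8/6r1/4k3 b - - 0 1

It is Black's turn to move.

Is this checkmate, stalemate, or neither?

Black to move; black king on e1.
In check: no.
Legal moves for Black include: Rg8+, Rg7, Rg6, Rg5, Rg4, Rg3, Rh2, Rf2, Re2, Rd2, Rc2, Rb2, Ra2, Rg1, Kf2, Ke2, Kd2, Kf1, ... (list truncated; more exist).
Black has legal moves and is not in check → neither.

neither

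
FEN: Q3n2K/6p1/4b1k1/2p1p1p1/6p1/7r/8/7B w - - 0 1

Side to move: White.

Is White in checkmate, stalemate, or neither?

White to move; white king on h8.
In check: yes, from the black rook on h3.
King squares — g7: attacked by Kg6; h7: attacked by Rh3; g8: attacked by Be6.
Legal moves for White: none.
In check with no legal moves → checkmate.

checkmate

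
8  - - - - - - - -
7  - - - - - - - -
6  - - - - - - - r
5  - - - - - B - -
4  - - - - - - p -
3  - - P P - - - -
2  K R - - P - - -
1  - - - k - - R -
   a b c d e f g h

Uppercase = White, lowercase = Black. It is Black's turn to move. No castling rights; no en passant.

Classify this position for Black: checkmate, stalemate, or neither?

checkmate

Black to move; black king on d1.
In check: yes, from the white rook on g1.
King squares — c1: attacked by Rg1; e1: attacked by Rg1; c2: attacked by Rb2; d2: attacked by Rb2; e2: attacked by Rb2.
Legal moves for Black: none.
In check with no legal moves → checkmate.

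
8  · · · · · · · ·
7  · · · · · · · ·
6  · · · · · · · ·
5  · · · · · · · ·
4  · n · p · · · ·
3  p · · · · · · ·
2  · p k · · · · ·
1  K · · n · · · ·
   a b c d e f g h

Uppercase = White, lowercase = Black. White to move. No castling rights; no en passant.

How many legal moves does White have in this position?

0

White to move; king on a1.
In check: yes, from the black pawn on b2.
Legal moves: none.
Count: 0.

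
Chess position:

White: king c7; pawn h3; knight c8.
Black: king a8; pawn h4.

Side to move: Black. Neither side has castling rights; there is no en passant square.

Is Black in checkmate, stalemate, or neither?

Black to move; black king on a8.
In check: no.
King squares — a7: attacked by Nc8; b7: attacked by Kc7; b8: attacked by Kc7.
Legal moves for Black: none.
Not in check and no legal moves → stalemate.

stalemate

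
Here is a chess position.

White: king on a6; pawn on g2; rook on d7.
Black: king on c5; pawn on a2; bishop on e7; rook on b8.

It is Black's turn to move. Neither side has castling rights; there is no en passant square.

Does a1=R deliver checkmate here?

yes

After a1=R: white king on a6; in check: yes, from the black rook on a1.
King squares — a5: attacked by Ra1; b5: attacked by Kc5; b6: attacked by Kc5; a7: attacked by Ra1; b7: attacked by Rb8.
White has no legal moves → checkmate.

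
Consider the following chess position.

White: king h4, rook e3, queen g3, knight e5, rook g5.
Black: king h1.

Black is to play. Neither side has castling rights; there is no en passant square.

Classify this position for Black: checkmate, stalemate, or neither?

Black to move; black king on h1.
In check: no.
King squares — g1: attacked by Qg3; g2: attacked by Qg3; h2: attacked by Qg3.
Legal moves for Black: none.
Not in check and no legal moves → stalemate.

stalemate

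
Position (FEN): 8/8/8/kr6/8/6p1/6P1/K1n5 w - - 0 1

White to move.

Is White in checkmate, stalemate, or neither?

stalemate

White to move; white king on a1.
In check: no.
King squares — b1: attacked by Rb5; a2: attacked by Nc1; b2: attacked by Rb5.
Legal moves for White: none.
Not in check and no legal moves → stalemate.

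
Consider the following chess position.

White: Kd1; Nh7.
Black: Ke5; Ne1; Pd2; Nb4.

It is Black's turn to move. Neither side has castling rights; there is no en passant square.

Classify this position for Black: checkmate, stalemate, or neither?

neither

Black to move; black king on e5.
In check: no.
Legal moves for Black: Ke6, Kd6, Kf5, Kd5, Kf4, Ke4, Kd4, Nc6, Na6, Nd5, Nbd3, Nbc2, Na2, Nf3, Ned3, Ng2, Nec2.
Black has 17 legal moves and is not in check → neither.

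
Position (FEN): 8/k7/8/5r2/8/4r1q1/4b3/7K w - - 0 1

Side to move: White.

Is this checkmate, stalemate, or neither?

stalemate

White to move; white king on h1.
In check: no.
King squares — g1: attacked by Qg3; g2: attacked by Qg3; h2: attacked by Qg3.
Legal moves for White: none.
Not in check and no legal moves → stalemate.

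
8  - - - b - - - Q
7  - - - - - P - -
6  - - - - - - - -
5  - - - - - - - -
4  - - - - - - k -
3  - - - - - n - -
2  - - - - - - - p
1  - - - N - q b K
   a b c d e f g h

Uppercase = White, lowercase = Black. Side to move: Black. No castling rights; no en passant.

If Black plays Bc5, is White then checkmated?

After Bc5: white king on h1; in check: yes, from the black queen on f1.
King squares — g1: attacked by Qf1; g2: attacked by Qf1; h2: attacked by Nf3.
White has no legal moves → checkmate.

yes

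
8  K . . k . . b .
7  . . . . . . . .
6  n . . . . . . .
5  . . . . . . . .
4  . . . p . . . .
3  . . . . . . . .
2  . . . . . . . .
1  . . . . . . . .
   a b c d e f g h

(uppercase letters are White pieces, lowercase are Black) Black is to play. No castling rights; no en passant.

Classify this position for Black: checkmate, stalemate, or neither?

Black to move; black king on d8.
In check: no.
Legal moves for Black: Bh7, Bf7, Be6, Bd5+, Bc4, Bb3, Ba2, Ke8, Kc8, Ke7, Kd7, Kc7, Nb8, Nc7+, Nc5, Nb4, d3.
Black has 17 legal moves and is not in check → neither.

neither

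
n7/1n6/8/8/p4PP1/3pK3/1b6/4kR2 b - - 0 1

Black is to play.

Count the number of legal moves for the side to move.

Black to move; king on e1.
In check: yes, from the white rook on f1.
Legal moves: Kxf1.
Count: 1.

1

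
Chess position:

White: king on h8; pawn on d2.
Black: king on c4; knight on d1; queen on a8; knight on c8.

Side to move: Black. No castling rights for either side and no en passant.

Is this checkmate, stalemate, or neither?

neither

Black to move; black king on c4.
In check: no.
Legal moves for Black include: Ne7+, Na7+, Nd6+, Nb6+, Qb8, Qb7, Qa7, Qc6, Qa6, Qd5, Qa5, Qe4, Qa4, Qf3, Qa3, Qg2, Qa2, Qh1+, ... (list truncated; more exist).
Black has legal moves and is not in check → neither.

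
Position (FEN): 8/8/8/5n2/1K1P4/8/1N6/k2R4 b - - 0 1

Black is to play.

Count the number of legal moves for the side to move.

Black to move; king on a1.
In check: yes, from the white rook on d1.
Legal moves: Kxb2, Ka2.
Count: 2.

2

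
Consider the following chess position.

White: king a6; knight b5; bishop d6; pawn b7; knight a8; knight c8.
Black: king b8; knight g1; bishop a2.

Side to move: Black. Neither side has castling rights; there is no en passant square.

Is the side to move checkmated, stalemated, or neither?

checkmate

Black to move; black king on b8.
In check: yes, from the white bishop on d6.
King squares — a7: attacked by Nb5; b7: attacked by Ka6; c7: attacked by Nb5; a8: attacked by Pb7; c8: attacked by Pb7.
Legal moves for Black: none.
In check with no legal moves → checkmate.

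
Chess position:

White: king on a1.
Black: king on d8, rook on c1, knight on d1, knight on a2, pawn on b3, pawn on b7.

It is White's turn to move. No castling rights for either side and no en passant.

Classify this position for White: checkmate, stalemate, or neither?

White to move; white king on a1.
In check: yes, from the black rook on c1.
King squares — b1: attacked by Rc1; a2: attacked by Pb3; b2: attacked by Nd1.
Legal moves for White: none.
In check with no legal moves → checkmate.

checkmate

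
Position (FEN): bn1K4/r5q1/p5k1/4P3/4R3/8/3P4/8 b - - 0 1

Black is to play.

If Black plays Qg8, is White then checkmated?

After Qg8: white king on d8; in check: yes, from the black queen on g8.
King squares — c7: attacked by Ra7; d7: attacked by Ra7; e7: attacked by Ra7; c8: attacked by Qg8; e8: attacked by Qg8.
White has no legal moves → checkmate.

yes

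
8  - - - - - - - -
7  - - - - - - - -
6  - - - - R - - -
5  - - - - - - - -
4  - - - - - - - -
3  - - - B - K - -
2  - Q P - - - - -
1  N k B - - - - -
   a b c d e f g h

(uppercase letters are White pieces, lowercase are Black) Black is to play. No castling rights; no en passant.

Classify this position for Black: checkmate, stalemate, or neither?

checkmate

Black to move; black king on b1.
In check: yes, from the white queen on b2.
King squares — a1: attacked by Qb2; c1: attacked by Qb2; a2: attacked by Qb2; b2: attacked by Bc1; c2: attacked by Na1.
Legal moves for Black: none.
In check with no legal moves → checkmate.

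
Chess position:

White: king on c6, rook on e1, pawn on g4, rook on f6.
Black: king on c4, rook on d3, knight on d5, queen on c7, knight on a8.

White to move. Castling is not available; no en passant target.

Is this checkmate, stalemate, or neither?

checkmate

White to move; white king on c6.
In check: yes, from the black queen on c7.
King squares — b5: attacked by Kc4; c5: attacked by Kc4; d5: attacked by Rd3; b6: attacked by Nd5; d6: attacked by Qc7; b7: attacked by Qc7; c7: attacked by Nd5; d7: attacked by Qc7.
Legal moves for White: none.
In check with no legal moves → checkmate.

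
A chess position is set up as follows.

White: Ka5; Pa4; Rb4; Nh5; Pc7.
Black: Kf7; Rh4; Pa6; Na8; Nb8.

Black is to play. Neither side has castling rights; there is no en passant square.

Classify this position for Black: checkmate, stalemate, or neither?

neither

Black to move; black king on f7.
In check: no.
Legal moves for Black include: Nd7, Nc6+, Nxc7, Nb6, Kg8, Kf8, Ke8, Ke7, Kg6, Ke6, Rxh5+, Rg4, Rf4, Re4, Rd4, Rc4, Rxb4, Rh3, ... (list truncated; more exist).
Black has legal moves and is not in check → neither.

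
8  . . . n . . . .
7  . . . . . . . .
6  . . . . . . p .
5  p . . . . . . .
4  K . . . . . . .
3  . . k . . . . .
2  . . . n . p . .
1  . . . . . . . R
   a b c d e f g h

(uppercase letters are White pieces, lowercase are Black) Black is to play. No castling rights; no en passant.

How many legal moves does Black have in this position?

Black to move; king on c3.
In check: no.
Legal moves: Nf7, Nb7, Ne6, Nc6, Kd4, Kc4, Kd3, Kc2, Kb2, Ne4, Nc4, Nf3, Nb3, Nf1, Nb1, g5, f1=Q, f1=R, f1=B, f1=N.
Count: 20.

20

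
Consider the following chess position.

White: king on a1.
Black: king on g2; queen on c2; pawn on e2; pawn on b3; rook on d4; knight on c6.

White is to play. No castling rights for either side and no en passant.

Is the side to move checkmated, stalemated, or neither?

White to move; white king on a1.
In check: no.
King squares — b1: attacked by Qc2; a2: attacked by Qc2; b2: attacked by Qc2.
Legal moves for White: none.
Not in check and no legal moves → stalemate.

stalemate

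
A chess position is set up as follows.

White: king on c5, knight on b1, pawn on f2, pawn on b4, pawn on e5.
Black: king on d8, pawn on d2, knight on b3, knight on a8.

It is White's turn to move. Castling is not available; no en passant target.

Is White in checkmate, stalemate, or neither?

White to move; white king on c5.
In check: yes, from the black knight on b3.
King squares — b4: own pawn; c4: available; d4: attacked by Nb3; b5: available; d5: available; b6: attacked by Na8; c6: available; d6: available.
Legal moves for White: Kd6, Kc6, Kd5, Kb5, Kc4.
White is in check but has 5 legal moves → neither.

neither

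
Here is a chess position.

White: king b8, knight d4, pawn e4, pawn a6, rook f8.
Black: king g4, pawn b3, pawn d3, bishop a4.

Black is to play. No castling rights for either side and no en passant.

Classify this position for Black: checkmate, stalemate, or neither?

Black to move; black king on g4.
In check: no.
Legal moves for Black: Kh5, Kg5, Kh4, Kh3, Kg3, Be8, Bd7, Bc6, Bb5, d2, b2.
Black has 11 legal moves and is not in check → neither.

neither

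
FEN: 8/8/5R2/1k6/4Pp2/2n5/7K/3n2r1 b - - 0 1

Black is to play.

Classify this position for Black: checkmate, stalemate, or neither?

Black to move; black king on b5.
In check: no.
Legal moves for Black include: Kc5, Ka5, Kc4, Kb4, Ka4, Nd5, Nxe4, Na4, Ne2, Na2, Nb1, Rg8, Rg7, Rg6, Rg5, Rg4, Rg3, Rg2+, ... (list truncated; more exist).
Black has legal moves and is not in check → neither.

neither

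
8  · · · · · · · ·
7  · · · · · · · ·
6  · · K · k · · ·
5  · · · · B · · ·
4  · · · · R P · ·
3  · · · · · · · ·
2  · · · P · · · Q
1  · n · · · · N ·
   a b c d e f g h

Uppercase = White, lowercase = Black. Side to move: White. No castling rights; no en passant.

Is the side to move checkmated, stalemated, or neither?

neither

White to move; white king on c6.
In check: no.
Legal moves for White include: Kc7, Kb7, Kb6, Kc5, Kb5, Bh8+, Bb8+, Bg7+, Bc7+, Bf6+, Bd6+, Bd4+, Bc3+, Bb2+, Ba1+, Rd4, Rc4, Rb4, ... (list truncated; more exist).
White has legal moves and is not in check → neither.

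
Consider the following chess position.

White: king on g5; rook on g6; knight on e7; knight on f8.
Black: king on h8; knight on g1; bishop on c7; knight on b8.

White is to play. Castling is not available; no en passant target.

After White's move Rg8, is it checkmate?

yes

After Rg8: black king on h8; in check: yes, from the white rook on g8.
King squares — g7: attacked by Rg8; h7: attacked by Nf8; g8: attacked by Ne7.
Black has no legal moves → checkmate.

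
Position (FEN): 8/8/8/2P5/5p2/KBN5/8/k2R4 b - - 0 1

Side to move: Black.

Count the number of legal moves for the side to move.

Black to move; king on a1.
In check: yes, from the white rook on d1.
Legal moves: none.
Count: 0.

0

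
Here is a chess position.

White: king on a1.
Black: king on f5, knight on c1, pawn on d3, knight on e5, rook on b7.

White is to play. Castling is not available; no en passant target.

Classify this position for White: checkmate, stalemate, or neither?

stalemate

White to move; white king on a1.
In check: no.
King squares — b1: attacked by Rb7; a2: attacked by Nc1; b2: attacked by Rb7.
Legal moves for White: none.
Not in check and no legal moves → stalemate.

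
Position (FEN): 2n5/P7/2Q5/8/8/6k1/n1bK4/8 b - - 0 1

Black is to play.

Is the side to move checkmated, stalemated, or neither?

Black to move; black king on g3.
In check: no.
Legal moves for Black include: Ne7, Nxa7, Nd6, Nb6, Kh4, Kg4, Kf4, Kh3, Kh2, Kf2, Bh7, Bg6, Bf5, Be4, Ba4, Bd3, Bb3, Bd1, ... (list truncated; more exist).
Black has legal moves and is not in check → neither.

neither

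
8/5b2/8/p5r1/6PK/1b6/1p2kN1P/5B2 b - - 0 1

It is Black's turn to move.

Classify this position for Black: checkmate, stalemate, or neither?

neither

Black to move; black king on e2.
In check: yes, from the white bishop on f1.
Legal moves for Black: Kf3, Ke3, Kxf2, Kd2, Kxf1, Ke1.
Black is in check but has 6 legal moves → neither.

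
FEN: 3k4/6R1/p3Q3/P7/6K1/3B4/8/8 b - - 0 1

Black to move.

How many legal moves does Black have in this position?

Black to move; king on d8.
In check: no.
Legal moves: none.
Count: 0.

0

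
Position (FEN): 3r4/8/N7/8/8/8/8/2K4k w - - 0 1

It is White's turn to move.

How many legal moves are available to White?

7

White to move; king on c1.
In check: no.
Legal moves: Nb8, Nc7, Nc5, Nb4, Kc2, Kb2, Kb1.
Count: 7.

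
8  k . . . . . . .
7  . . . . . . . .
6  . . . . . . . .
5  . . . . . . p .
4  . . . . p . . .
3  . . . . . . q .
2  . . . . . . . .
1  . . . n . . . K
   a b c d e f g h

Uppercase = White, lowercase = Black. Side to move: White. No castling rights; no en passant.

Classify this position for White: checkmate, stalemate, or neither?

stalemate

White to move; white king on h1.
In check: no.
King squares — g1: attacked by Qg3; g2: attacked by Qg3; h2: attacked by Qg3.
Legal moves for White: none.
Not in check and no legal moves → stalemate.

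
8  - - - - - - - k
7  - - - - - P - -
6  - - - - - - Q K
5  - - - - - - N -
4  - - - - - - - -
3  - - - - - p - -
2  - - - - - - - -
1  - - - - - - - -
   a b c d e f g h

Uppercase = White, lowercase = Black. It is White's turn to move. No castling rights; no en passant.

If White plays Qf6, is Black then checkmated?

yes

After Qf6: black king on h8; in check: yes, from the white queen on f6.
King squares — g7: attacked by Qf6; h7: attacked by Ng5; g8: attacked by Pf7.
Black has no legal moves → checkmate.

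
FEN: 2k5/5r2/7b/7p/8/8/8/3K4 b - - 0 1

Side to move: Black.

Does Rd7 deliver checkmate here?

After Rd7: white king on d1; in check: yes, from the black rook on d7.
White has 3 legal replies: Ke2, Kc2, Ke1.
In check but a legal move exists → not checkmate.

no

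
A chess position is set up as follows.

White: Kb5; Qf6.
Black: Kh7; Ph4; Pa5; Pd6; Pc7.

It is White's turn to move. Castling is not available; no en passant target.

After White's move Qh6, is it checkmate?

After Qh6: black king on h7; in check: yes, from the white queen on h6.
Black has 2 legal replies: Kg8, Kxh6.
In check but a legal move exists → not checkmate.

no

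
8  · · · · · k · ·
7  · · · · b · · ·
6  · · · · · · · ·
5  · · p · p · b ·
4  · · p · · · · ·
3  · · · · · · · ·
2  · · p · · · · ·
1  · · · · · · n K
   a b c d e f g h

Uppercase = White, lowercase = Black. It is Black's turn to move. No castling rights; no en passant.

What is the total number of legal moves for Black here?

Black to move; king on f8.
In check: no.
Legal moves: Kg8, Ke8, Kg7, Kf7, Bd8, Bef6, Bd6, Bh6, Bgf6, Bh4, Bf4, Be3, Bd2, Bc1, Nh3, Nf3, Ne2, e4, c3, c1=Q, c1=R, c1=B, c1=N.
Count: 23.

23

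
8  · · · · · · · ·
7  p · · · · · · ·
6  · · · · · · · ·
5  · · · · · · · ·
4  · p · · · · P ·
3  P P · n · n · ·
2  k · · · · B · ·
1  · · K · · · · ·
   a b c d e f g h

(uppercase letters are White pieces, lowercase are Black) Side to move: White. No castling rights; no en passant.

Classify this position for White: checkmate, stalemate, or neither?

neither

White to move; white king on c1.
In check: yes, from the black knight on d3.
King squares — b1: attacked by Ka2; d1: available; b2: attacked by Ka2; c2: available; d2: attacked by Nf3.
Legal moves for White: Kc2, Kd1.
White is in check but has 2 legal moves → neither.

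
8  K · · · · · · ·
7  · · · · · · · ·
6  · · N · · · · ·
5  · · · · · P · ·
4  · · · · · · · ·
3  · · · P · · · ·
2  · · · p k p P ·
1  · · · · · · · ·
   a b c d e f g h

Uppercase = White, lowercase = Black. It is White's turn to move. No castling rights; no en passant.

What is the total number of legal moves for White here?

15

White to move; king on a8.
In check: no.
Legal moves: Kb8, Kb7, Ka7, Nd8, Nb8, Ne7, Na7, Ne5, Na5, Nd4+, Nb4, f6, d4, g3, g4.
Count: 15.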